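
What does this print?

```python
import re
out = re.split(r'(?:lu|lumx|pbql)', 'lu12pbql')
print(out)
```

['', '12', '']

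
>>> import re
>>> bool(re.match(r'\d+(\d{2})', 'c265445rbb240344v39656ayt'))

False

Pattern: one or more of a digit; then exactly 2 of a digit (captured).
`re.match` won't scan ahead — the pattern has to work from the very first character.
Here the string doesn't start with a match, so the call returns None, and `bool(None)` is False.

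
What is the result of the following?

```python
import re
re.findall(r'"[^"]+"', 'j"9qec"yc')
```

Matches: at [1:7] → '"9qec"'.
`findall` yields the raw match text (1 of them) because the pattern has no groups.

['"9qec"']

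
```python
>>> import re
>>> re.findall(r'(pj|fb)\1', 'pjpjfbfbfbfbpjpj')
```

['pj', 'fb', 'fb', 'pj']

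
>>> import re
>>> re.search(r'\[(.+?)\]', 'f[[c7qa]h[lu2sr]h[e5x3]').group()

'[[c7qa]'

Because the quantifier is non-greedy, it stops expanding at the earliest point where the rest of the pattern can succeed.
The match spans [1:8] → '[[c7qa]'.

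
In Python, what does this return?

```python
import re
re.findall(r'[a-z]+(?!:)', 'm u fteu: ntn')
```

The negative lookahead/lookbehind blocks any match where the forbidden context is present.
Matches: at [0:1] → 'm'; at [2:3] → 'u'; at [4:7] → 'fte'; at [10:13] → 'ntn'.
With no groups in the pattern, `findall` gives back each whole match — 4 here.

['m', 'u', 'fte', 'ntn']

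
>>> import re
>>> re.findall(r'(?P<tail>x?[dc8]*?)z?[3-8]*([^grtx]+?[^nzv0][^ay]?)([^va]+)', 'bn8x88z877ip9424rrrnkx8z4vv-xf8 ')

[('', 'bn8x', '88z877ip9424rrrnkx8z4'), ('', 'vv-x', 'f8 ')]

Lazy quantifiers expand one character at a time until the remainder of the pattern can match.
`findall` packs the 3 group values into a tuple for every match.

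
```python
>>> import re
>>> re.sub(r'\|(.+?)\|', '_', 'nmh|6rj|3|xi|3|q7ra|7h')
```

'nmh_3_3_7h'

A non-greedy quantifier consumes as few characters as it can — just enough that the remainder of the pattern still matches from where it stops; whatever follows it matches normally.
Every occurrence is swapped for '_'.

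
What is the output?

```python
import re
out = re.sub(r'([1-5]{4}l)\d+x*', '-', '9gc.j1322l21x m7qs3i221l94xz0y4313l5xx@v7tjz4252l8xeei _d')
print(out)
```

Pattern: exactly 4 of a character in [1-5], then the literal 'l' (captured); then one or more of a digit, then zero or more of the literal 'x'.
Each match is replaced by '-'.

9gc.j- m7qs3i221l94xz0y-@v7tjz-eei _d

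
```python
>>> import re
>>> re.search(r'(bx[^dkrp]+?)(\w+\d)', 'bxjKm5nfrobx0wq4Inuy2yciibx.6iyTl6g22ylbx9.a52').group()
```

Pattern: the literal 'bx', then one or more of any character except [dkrp] (lazy) (captured); then one or more of a word character, then a digit (captured).
`re.search` tries every starting position until one works.
The match spans [0:21] → 'bxjKm5nfrobx0wq4Inuy2'.
Captured: group 1 = 'bxj', group 2 = 'Km5nfrobx0wq4Inuy2'.

'bxjKm5nfrobx0wq4Inuy2'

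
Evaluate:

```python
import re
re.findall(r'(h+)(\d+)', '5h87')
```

[('h', '87')]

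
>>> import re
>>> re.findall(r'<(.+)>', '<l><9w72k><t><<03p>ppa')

['l><9w72k><t><<03p']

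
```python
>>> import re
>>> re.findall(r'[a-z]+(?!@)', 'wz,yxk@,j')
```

['wz', 'yx', 'j']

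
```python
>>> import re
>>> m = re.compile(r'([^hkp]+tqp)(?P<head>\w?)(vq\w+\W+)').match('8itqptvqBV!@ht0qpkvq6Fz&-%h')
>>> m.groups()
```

This matches one or more of any character except [hkp], then the literal 'tqp' (captured); then optionally a word character (captured as 'head'); then the literal 'vq', then one or more of a word character, then one or more of a non-word character (captured).
`re.match` only tries the pattern at the start of the string.
The match spans [0:12] → '8itqptvqBV!@'.
Captured: group 1 = '8itqp', group 2 = 't', group 3 = 'vqBV!@'.

('8itqp', 't', 'vqBV!@')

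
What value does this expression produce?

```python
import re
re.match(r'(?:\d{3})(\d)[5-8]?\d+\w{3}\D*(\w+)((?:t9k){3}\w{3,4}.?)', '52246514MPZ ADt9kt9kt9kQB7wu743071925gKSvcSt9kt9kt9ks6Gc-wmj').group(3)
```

't9kt9kt9ks6Gc-'

The match spans [0:57] → '52246514MPZ ADt9kt9kt9kQB7wu743071925gKSvcSt9kt9kt9ks6Gc-'.
Captured: group 1 = '4', group 2 = '9kt9kt9kQB7wu743071925gKSvcS', group 3 = 't9kt9kt9ks6Gc-'.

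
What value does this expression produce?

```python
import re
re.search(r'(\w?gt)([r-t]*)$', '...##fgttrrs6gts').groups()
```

('6gt', 's')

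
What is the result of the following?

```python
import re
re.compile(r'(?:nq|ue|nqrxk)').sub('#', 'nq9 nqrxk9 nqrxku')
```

The regex engine tests alternatives in the order written; an earlier branch that matches wins even if a later one would match more.
Each match is replaced by '#'.

'#9 #rxk9 #rxku'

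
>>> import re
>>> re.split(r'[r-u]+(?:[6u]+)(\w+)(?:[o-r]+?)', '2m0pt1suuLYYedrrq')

This matches one or more of a character in [r-u]; then one or more of one of [6u] (non-capturing group); then one or more of a word character (captured); then one or more of a character in [o-r] (lazy) (non-capturing group).
Matches to split on: at [6:17] → 'suuLYYedrrq'.
The group in the pattern means `split` returns the separators' captures alongside the pieces.

['2m0pt1', 'LYYedrr', '']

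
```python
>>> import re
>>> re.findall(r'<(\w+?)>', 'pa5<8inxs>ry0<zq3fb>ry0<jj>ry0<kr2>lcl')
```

Matches: at [3:10] match '<8inxs>', group 1 = '8inxs'; at [13:20] match '<zq3fb>', group 1 = 'zq3fb'; at [23:27] match '<jj>', group 1 = 'jj'; at [30:35] match '<kr2>', group 1 = 'kr2'.
`findall` collects group 1 from each match (4 total).

['8inxs', 'zq3fb', 'jj', 'kr2']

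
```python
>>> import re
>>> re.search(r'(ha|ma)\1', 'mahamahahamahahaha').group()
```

'haha'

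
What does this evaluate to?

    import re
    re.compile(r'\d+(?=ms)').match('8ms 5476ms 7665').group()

With `match`, the pattern is implicitly anchored at the beginning.
The match spans [0:1] → '8'.

'8'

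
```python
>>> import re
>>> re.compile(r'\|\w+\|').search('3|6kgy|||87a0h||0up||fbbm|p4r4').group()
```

'|6kgy|'

`re.search` scans for the first position where the pattern succeeds.
The match spans [1:7] → '|6kgy|'.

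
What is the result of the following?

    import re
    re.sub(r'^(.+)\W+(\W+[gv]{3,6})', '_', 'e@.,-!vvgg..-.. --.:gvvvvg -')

'_ -'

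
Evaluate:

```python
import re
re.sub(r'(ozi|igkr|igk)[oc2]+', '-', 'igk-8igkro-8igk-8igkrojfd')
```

Matches: at [5:10] → 'igkro'; at [17:22] → 'igkro'.
`sub` substitutes '-' at each match site.

'igk-8--8igk-8-jfd'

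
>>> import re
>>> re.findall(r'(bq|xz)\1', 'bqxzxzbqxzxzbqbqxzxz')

After group 1 captures some text, `\1` only succeeds where that same text appears again.
One capturing group, so `findall` returns just the captured substring from each match — 4 in all.

['xz', 'xz', 'bq', 'xz']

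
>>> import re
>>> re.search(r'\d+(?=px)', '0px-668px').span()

(0, 1)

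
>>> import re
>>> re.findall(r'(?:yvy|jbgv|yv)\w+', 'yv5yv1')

['yv5yv1']

Since nothing is captured, `findall` lists the 1 matched substring directly.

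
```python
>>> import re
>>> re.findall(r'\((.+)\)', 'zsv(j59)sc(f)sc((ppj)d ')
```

['j59)sc(f)sc((ppj']

Walking the string: at [3:21] match '(j59)sc(f)sc((ppj)', group 1 = 'j59)sc(f)sc((ppj'.
Because there's exactly one group, `findall` drops the full match and keeps group 1 from the one hit.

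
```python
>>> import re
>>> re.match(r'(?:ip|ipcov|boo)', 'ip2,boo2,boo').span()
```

(0, 2)

With `match`, the pattern is implicitly anchored at the beginning.
The match spans [0:2] → 'ip'.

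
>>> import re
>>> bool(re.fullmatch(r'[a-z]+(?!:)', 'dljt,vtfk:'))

`re.fullmatch` is like wrapping the pattern in `^…$` (in single-line mode).
Here there's no way to consume every character, so the call returns None, and `bool(None)` is False.

False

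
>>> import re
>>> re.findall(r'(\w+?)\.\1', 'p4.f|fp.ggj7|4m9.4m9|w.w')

['4m9', 'w']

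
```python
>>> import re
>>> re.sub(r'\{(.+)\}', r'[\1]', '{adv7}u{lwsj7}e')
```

Matches: at [0:14] → '{adv7}u{lwsj7}'.
`\1` in the replacement pulls in group 1's text for each match.

'[adv7}u{lwsj7]e'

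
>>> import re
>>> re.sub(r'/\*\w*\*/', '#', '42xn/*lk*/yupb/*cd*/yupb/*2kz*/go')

'42xn#yupb#yupb#go'

Each match is replaced by '#'.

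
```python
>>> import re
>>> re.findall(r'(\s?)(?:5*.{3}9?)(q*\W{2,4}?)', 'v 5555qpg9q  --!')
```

[(' ', 'q  ')]

The pattern matches optionally whitespace (captured); then zero or more of the literal '5', then exactly 3 of any character, then optionally a literal '9' (non-capturing group); then zero or more of the literal 'q', then 2 to 4 of a non-word character (lazy) (captured).
A non-greedy quantifier consumes as few characters as it can — just enough that the remainder of the pattern still matches from where it stops; whatever follows it matches normally.
Matches: at [1:13] match ' 5555qpg9q  ', groups = (' ', 'q  ').
Multiple groups make `findall` return tuples — one 2-tuple for the one match.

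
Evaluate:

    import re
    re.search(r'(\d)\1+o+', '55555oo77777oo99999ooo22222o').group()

'55555oo'

After group 1 captures some text, `\1` only succeeds where that same text appears again.
`search` walks the string left to right and returns the first match it finds.
The match spans [0:7] → '55555oo'.
Captured: group 1 = '5'.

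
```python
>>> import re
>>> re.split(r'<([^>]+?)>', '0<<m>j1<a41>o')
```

['0', '<m', 'j1', 'a41', 'o']

Because the pattern has a capturing group, `split` also inserts each captured text between the pieces.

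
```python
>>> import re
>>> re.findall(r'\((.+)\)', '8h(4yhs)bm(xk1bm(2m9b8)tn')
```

['4yhs)bm(xk1bm(2m9b8']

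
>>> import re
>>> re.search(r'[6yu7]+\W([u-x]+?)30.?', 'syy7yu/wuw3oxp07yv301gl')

The pattern matches one or more of one of [6yu7], then a non-word character; then one or more of a character in [u-x] (lazy) (captured); then the literal '30', then optionally any character.
Here the pattern never matches, so the call returns None.

None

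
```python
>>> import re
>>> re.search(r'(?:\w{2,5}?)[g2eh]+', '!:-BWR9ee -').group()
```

The pattern matches 2 to 5 of a word character (lazy) (non-capturing group); then one or more of one of [g2eh].
`search` walks the string left to right and returns the first match it finds.
The match spans [3:9] → 'BWR9ee'.

'BWR9ee'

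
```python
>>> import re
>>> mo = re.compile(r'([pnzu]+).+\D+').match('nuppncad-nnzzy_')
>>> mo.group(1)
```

The match spans [0:15] → 'nuppncad-nnzzy_'.
Captured: group 1 = 'nuppn'.

'nuppn'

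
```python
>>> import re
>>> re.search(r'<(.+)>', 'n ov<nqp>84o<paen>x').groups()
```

('nqp>84o<paen',)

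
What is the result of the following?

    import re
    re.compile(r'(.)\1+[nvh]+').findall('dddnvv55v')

['d', '5']

A backreference is literal: `\1` must see the identical characters the first group matched.
Walking the string: at [0:6] match 'dddnvv', group 1 = 'd'; at [6:9] match '55v', group 1 = '5'.
`findall` collects group 1 from each match (2 total).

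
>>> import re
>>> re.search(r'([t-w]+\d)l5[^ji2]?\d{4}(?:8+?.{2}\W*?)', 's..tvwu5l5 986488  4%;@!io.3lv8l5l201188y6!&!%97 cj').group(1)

'tvwu5'

This matches one or more of a character in [t-w], then a digit (captured); then the literal 'l5', then optionally any character except [ji2], then exactly 4 of a digit; then one or more of a literal '8' (lazy), then exactly 2 of any character, then zero or more of a non-word character (lazy) (non-capturing group).
A non-greedy quantifier consumes as few characters as it can — just enough that the remainder of the pattern still matches from where it stops; whatever follows it matches normally.
`search` walks the string left to right and returns the first match it finds.
The match spans [3:18] → 'tvwu5l5 986488 '.
Captured: group 1 = 'tvwu5'.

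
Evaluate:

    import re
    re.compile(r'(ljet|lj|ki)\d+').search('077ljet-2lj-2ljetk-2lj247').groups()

('lj',)

The match spans [20:25] → 'lj247'.
Captured: group 1 = 'lj'.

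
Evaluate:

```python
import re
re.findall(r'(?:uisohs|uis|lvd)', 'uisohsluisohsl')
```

Alternation tries branches left to right and keeps the first one that lets the overall match succeed at that position.
Walking the string: at [0:6] → 'uisohs'; at [7:13] → 'uisohs'.
Since nothing is captured, `findall` lists the 2 matched substrings directly.

['uisohs', 'uisohs']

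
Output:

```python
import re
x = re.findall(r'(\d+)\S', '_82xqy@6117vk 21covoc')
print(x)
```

Pattern: one or more of a digit (captured); then a non-whitespace character.
`findall` collects group 1 from each match (3 total).

['82', '6117', '21']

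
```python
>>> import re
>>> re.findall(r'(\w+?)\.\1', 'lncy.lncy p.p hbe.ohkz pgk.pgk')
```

['lncy', 'p', 'pgk']

The backreference `\1` re-matches whatever the first group consumed, character for character.
One capturing group, so `findall` returns just the captured substring from each match — 3 in all.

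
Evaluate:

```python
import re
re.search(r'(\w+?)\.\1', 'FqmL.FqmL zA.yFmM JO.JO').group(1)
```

A backreference is literal: `\1` must see the identical characters the first group matched.
Unlike `match`, `search` isn't anchored — it looks for the pattern anywhere in the string.
The match spans [0:9] → 'FqmL.FqmL'.
Captured: group 1 = 'FqmL'.

'FqmL'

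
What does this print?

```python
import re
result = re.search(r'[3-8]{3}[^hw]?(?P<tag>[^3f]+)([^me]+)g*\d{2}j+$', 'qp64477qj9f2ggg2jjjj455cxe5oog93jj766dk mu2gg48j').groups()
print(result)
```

('k mu2g', 'g')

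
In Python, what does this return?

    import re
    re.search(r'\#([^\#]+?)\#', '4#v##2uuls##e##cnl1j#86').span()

The match spans [1:4] → '#v#'.

(1, 4)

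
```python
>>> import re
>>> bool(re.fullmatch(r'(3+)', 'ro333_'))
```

False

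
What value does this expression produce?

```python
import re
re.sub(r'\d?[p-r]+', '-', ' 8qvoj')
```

Each match is replaced by '-'.

' -voj'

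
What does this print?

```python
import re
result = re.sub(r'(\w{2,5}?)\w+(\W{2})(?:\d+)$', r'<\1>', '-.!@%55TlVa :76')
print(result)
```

Pattern: 2 to 5 of a word character (lazy) (captured); then one or more of a word character; then exactly 2 of a non-word character (captured); then one or more of a digit (non-capturing group); then anchored at the end.
Because the quantifier is non-greedy, it stops expanding at the earliest point where the rest of the pattern can succeed.
Matches: at [5:15] → '55TlVa :76'.
`\1` in the replacement pulls in group 1's text for each match.

-.!@%<55>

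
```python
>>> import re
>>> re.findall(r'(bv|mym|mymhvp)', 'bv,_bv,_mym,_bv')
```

['bv', 'bv', 'mym', 'bv']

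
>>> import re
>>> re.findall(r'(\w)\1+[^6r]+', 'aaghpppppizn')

['a']

`\1` is not a pattern — it's the concrete string captured by group 1, re-applied verbatim.
Scanning left to right: at [0:12] match 'aaghpppppizn', group 1 = 'a'.
With a single group, `findall` returns only what that group captured — 1 item.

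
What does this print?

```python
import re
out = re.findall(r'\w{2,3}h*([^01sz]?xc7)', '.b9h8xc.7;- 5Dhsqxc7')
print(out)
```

Pattern: 2 to 3 of a word character, then zero or more of the literal 'h'; then optionally any character except [01sz], then the literal 'xc7' (captured).
Walking the string: at [13:20] match 'Dhsqxc7', group 1 = 'qxc7'.
With a single group, `findall` returns only what that group captured — 1 item.

['qxc7']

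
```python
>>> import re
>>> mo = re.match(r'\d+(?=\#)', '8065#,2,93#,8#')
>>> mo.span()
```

Because the assertion is zero-width, the text it checks is not consumed and won't appear in the result.
With `match`, the pattern is implicitly anchored at the beginning.
The match spans [0:4] → '8065'.

(0, 4)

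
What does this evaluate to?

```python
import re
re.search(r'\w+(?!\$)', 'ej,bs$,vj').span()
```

The negative lookaround is zero-width — it rules out positions where the adjacent text would match, without consuming anything.
The match spans [0:2] → 'ej'.

(0, 2)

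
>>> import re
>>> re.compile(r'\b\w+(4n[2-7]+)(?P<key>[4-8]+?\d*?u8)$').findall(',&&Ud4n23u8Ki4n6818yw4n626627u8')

Pattern: a word boundary (`\b`, zero-width); then one or more of a word character; then the literal '4n', then one or more of a character in [2-7] (captured); then one or more of a character in [4-8] (lazy), then zero or more of a digit (lazy), then the literal 'u8' (captured as 'key'); then anchored at the end.
Matches: at [3:31] match 'Ud4n23u8Ki4n6818yw4n626627u8', groups = ('4n62662', '7u8').
Multiple groups make `findall` return tuples — one 2-tuple for the one match.

[('4n62662', '7u8')]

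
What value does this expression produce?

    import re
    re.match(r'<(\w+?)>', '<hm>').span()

With `match`, the pattern is implicitly anchored at the beginning.
The match spans [0:4] → '<hm>'.

(0, 4)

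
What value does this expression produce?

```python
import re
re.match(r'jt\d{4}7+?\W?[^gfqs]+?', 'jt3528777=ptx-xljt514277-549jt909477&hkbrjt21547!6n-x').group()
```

The pattern matches the literal 'jt', then exactly 4 of a digit; then one or more of a literal '7' (lazy), then optionally a non-word character, then one or more of any character except [gfqs] (lazy).
Because the quantifier is non-greedy, it stops expanding at the earliest point where the rest of the pattern can succeed.
`re.match` won't scan ahead — the pattern has to work from the very first character.
The match spans [0:8] → 'jt352877'.

'jt352877'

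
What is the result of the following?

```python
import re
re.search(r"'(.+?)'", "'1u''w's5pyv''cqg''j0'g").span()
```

A non-greedy quantifier consumes as few characters as it can — just enough that the remainder of the pattern still matches from where it stops; whatever follows it matches normally.
`re.search` tries every starting position until one works.
The match spans [0:4] → "'1u'".
Captured: group 1 = '1u'.

(0, 4)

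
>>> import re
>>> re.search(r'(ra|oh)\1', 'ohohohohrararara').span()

(0, 4)

A backreference is literal: `\1` must see the identical characters the first group matched.
The match spans [0:4] → 'ohoh'.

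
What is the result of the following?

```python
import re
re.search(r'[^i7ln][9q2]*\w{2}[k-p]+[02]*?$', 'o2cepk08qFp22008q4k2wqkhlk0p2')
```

Pattern: any character except [i7ln], then zero or more of one of [9q2]; then exactly 2 of a word character; then one or more of a character in [k-p], then zero or more of one of [02] (lazy); then anchored at the end.
Unlike `match`, `search` isn't anchored — it looks for the pattern anywhere in the string.
Here no position works, so the call returns None.

None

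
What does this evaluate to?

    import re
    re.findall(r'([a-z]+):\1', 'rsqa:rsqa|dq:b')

['rsqa']

`\1` is not a pattern — it's the concrete string captured by group 1, re-applied verbatim.
Walking the string: at [0:9] match 'rsqa:rsqa', group 1 = 'rsqa'.
One capturing group, so `findall` returns just the captured substring from the one match — 1 in all.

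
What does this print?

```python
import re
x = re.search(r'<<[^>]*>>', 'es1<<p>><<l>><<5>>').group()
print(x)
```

`re.search` tries every starting position until one works.
The match spans [3:8] → '<<p>>'.

<<p>>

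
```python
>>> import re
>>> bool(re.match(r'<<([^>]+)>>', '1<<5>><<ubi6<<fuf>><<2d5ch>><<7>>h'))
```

`match` is anchored at position 0; if the pattern doesn't fit there, it returns None.
Here the string doesn't start with a match, so the call returns None, and `bool(None)` is False.

False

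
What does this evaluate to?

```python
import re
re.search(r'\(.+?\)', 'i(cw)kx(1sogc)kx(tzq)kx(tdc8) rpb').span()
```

(1, 5)

`re.search` tries every starting position until one works.
The match spans [1:5] → '(cw)'.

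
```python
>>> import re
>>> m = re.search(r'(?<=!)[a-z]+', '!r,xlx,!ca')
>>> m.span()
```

The `(?=…)`/`(?<=…)` assertion just peeks at neighbouring text; it doesn't advance the match position.
`search` walks the string left to right and returns the first match it finds.
The match spans [1:2] → 'r'.

(1, 2)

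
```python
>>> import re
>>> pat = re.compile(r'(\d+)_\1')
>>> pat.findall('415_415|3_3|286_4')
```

['415', '3']

A backreference is literal: `\1` must see the identical characters the first group matched.
Because there's exactly one group, `findall` drops the full match and keeps group 1 from each hit.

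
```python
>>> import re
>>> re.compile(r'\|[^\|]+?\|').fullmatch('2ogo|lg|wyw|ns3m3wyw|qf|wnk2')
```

For `fullmatch`, every character of the input must be accounted for by the pattern.
Here the pattern can't cover the whole string, so the call returns None.

None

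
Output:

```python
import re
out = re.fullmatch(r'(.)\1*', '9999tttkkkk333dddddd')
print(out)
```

None

The backreference `\1` re-matches whatever the first group consumed, character for character.
For `fullmatch`, every character of the input must be accounted for by the pattern.
Here the string isn't matched end-to-end, so the call returns None.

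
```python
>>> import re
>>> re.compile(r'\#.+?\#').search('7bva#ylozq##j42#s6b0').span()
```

With the lazy modifier that quantifier settles for the fewest repetitions that let the rest of the pattern succeed (the atoms after it are unaffected and can still be greedy).
Unlike `match`, `search` isn't anchored — it looks for the pattern anywhere in the string.
The match spans [4:11] → '#ylozq#'.

(4, 11)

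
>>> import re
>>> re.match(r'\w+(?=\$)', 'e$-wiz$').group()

`re.match` won't scan ahead — the pattern has to work from the very first character.
The match spans [0:1] → 'e'.

'e'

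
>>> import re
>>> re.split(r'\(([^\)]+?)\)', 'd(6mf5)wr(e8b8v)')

['d', '6mf5', 'wr', 'e8b8v', '']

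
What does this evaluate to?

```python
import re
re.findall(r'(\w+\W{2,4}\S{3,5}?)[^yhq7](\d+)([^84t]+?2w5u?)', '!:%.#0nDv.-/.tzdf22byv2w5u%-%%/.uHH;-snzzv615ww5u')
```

With the lazy modifier that quantifier settles for the fewest repetitions that let the rest of the pattern succeed (the atoms after it are unaffected and can still be greedy).
3 groups means the one result is a tuple of 3 captured strings — 1 here.

[('0nDv.-/.tzd', '22', 'byv2w5u')]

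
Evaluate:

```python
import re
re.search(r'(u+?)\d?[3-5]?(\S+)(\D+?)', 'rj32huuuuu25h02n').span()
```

The match spans [5:16] → 'uuuuu25h02n'.

(5, 16)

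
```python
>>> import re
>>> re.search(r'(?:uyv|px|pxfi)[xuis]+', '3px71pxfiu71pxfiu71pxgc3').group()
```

`search` walks the string left to right and returns the first match it finds.
The match spans [5:10] → 'pxfiu'.

'pxfiu'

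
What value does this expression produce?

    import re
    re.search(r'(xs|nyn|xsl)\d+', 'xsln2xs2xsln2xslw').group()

`re.search` tries every starting position until one works.
The match spans [5:8] → 'xs2'.
Captured: group 1 = 'xs'.

'xs2'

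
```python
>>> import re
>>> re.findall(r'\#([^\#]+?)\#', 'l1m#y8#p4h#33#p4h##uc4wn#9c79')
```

Walking the string: at [3:7] match '#y8#', group 1 = 'y8'; at [10:14] match '#33#', group 1 = '33'; at [18:25] match '#uc4wn#', group 1 = 'uc4wn'.
`findall` collects group 1 from each match (3 total).

['y8', '33', 'uc4wn']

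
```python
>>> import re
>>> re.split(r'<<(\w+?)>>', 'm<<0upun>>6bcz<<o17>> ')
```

['m', '0upun', '6bcz', 'o17', ' ']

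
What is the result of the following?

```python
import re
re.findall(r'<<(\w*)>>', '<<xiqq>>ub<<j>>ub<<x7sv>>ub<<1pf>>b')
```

`findall` collects group 1 from each match (4 total).

['xiqq', 'j', 'x7sv', '1pf']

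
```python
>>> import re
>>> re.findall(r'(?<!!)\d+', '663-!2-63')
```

['663', '63']

`(?!…)`/`(?<!…)` only lets a position through if the neighbouring text does NOT match; no characters are consumed.
Matches: at [0:3] → '663'; at [7:9] → '63'.
No capturing groups, so `findall` returns the 2 full match strings.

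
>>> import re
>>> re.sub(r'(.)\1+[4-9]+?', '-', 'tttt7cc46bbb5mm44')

`\1` is not a pattern — it's the concrete string captured by group 1, re-applied verbatim.
Matches: at [0:5] → 'tttt7'; at [5:8] → 'cc4'; at [9:13] → 'bbb5'; at [13:16] → 'mm4'.
Every occurrence is swapped for '-'.

'--6--4'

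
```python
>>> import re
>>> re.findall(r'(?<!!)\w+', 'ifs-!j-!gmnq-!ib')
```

['ifs', 'mnq', 'b']

The negative lookaround is zero-width — it rules out positions where the adjacent text would match, without consuming anything.
Matches: at [0:3] → 'ifs'; at [9:12] → 'mnq'; at [15:16] → 'b'.
No capturing groups, so `findall` returns the 3 full match strings.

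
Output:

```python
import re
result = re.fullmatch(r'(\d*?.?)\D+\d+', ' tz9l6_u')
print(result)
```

`fullmatch` succeeds only if the pattern covers the string from start to end.
Here the string isn't matched end-to-end, so the call returns None.

None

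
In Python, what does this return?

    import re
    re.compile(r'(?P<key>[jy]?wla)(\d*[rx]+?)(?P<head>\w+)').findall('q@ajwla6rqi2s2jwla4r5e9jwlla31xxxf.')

Pattern: optionally one of [jy], then the literal 'wla' (captured as 'key'); then zero or more of a digit, then one or more of one of [rx] (lazy) (captured); then one or more of a word character (captured as 'head').
Scanning left to right: at [3:34] match 'jwla6rqi2s2jwla4r5e9jwlla31xxxf', groups = ('jwla', '6r', 'qi2s2jwla4r5e9jwlla31xxxf').
With 3 capturing groups, `findall` returns a 3-tuple per match.

[('jwla', '6r', 'qi2s2jwla4r5e9jwlla31xxxf')]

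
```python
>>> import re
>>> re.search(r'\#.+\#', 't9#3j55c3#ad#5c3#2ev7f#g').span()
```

The match spans [2:23] → '#3j55c3#ad#5c3#2ev7f#'.

(2, 23)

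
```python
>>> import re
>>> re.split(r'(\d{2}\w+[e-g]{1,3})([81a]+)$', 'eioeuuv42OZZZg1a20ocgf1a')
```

With a capturing group present, the delimiter's captured portion is kept in the result list.

['eioeuuv', '42OZZZg1a20ocgf', '1a', '']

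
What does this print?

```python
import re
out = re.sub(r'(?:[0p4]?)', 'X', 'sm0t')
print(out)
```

XsXmXXtX

The pattern matches optionally one of [0p4] (non-capturing group).
Matches: at [0:0] → ''; at [1:1] → ''; at [2:3] → '0'; at [3:3] → ''; at [4:4] → ''.
Each match is replaced by 'X'.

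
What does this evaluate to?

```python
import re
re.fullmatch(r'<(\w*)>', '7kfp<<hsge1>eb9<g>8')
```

None

For `fullmatch`, every character of the input must be accounted for by the pattern.
Here the string isn't matched end-to-end, so the call returns None.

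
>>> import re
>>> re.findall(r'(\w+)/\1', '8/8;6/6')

After group 1 captures some text, `\1` only succeeds where that same text appears again.
One capturing group, so `findall` returns just the captured substring from each match — 2 in all.

['8', '6']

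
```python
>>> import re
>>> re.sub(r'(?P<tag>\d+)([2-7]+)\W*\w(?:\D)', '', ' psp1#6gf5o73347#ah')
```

' psp1#6gf5o'

Pattern: one or more of a digit (captured as 'tag'); then one or more of a character in [2-7] (captured); then zero or more of a non-word character, then a word character; then a non-digit (non-capturing group).
Matches: at [11:19] → '73347#ah'.
Every occurrence is swapped for ''.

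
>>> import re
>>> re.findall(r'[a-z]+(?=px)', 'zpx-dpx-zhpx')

Because the assertion is zero-width, the text it checks is not consumed and won't appear in the result.
Scanning left to right: at [0:1] → 'z'; at [4:5] → 'd'; at [8:10] → 'zh'.
No capturing groups, so `findall` returns the 3 full match strings.

['z', 'd', 'zh']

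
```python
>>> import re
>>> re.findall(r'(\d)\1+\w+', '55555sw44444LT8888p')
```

['5']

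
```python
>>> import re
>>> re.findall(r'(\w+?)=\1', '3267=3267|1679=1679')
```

['3267', '1679']

`\1` is not a pattern — it's the concrete string captured by group 1, re-applied verbatim.
`findall` collects group 1 from each match (2 total).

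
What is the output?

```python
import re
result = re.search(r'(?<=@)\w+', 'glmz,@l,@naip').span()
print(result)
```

(6, 7)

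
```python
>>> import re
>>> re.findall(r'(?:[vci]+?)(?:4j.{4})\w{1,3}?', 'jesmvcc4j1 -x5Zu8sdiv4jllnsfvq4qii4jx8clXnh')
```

Pattern: one or more of one of [vci] (lazy) (non-capturing group); then the literal '4j', then exactly 4 of any character (non-capturing group); then 1 to 3 of a word character (lazy).
A non-greedy quantifier consumes as few characters as it can — just enough that the remainder of the pattern still matches from where it stops; whatever follows it matches normally.
Scanning left to right: at [4:14] → 'vcc4j1 -x5'; at [19:28] → 'iv4jllnsf'; at [32:41] → 'ii4jx8clX'.
Since nothing is captured, `findall` lists the 3 matched substrings directly.

['vcc4j1 -x5', 'iv4jllnsf', 'ii4jx8clX']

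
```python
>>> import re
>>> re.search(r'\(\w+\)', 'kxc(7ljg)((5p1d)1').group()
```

'(7ljg)'

The match spans [3:9] → '(7ljg)'.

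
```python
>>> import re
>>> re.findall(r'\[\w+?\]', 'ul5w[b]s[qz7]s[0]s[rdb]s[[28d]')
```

['[b]', '[qz7]', '[0]', '[rdb]', '[28d]']

Matches: at [4:7] → '[b]'; at [8:13] → '[qz7]'; at [14:17] → '[0]'; at [18:23] → '[rdb]'; at [25:30] → '[28d]'.
With no groups in the pattern, `findall` gives back each whole match — 5 here.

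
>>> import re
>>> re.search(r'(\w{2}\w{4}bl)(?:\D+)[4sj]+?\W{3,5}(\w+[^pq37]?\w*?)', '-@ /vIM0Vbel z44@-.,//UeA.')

Here the pattern never matches, so the call returns None.

None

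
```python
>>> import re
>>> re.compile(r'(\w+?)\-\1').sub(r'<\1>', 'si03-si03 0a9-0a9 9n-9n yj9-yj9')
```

'<si03> <0a9> <9n> <yj9>'

`\1` has to match the exact text group 1 already captured.
Matches: at [0:9] → 'si03-si03'; at [10:17] → '0a9-0a9'; at [18:23] → '9n-9n'; at [24:31] → 'yj9-yj9'.
`\1` in the replacement pulls in group 1's text for each match.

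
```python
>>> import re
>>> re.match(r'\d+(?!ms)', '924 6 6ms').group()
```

'924'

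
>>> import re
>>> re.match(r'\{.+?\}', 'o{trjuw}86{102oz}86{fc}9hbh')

`re.match` only tries the pattern at the start of the string.
Here the string doesn't start with a match, so the call returns None.

None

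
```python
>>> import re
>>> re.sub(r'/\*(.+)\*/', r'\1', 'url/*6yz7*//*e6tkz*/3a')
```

Matches: at [3:20] → '/*6yz7*//*e6tkz*/'.
Each match is replaced using the text its own group 1 captured.

'url6yz7*//*e6tkz3a'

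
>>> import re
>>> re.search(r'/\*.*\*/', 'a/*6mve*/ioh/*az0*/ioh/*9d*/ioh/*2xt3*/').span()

(1, 39)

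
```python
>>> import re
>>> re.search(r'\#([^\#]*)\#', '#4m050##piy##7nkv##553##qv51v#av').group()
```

'#4m050#'

`search` walks the string left to right and returns the first match it finds.
The match spans [0:7] → '#4m050#'.
Captured: group 1 = '4m050'.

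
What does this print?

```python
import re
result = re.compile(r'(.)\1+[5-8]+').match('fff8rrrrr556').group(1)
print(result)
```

f

The match spans [0:4] → 'fff8'.
Captured: group 1 = 'f'.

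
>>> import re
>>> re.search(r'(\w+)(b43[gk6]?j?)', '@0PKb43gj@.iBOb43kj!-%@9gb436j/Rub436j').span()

(1, 9)

The pattern matches one or more of a word character (captured); then the literal 'b43', then optionally one of [gk6], then optionally the literal 'j' (captured).
`search` walks the string left to right and returns the first match it finds.
The match spans [1:9] → '0PKb43gj'.
Captured: group 1 = '0PK', group 2 = 'b43gj'.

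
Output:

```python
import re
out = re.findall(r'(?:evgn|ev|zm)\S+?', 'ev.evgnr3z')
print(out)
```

Alternation tries branches left to right and keeps the first one that lets the overall match succeed at that position.
Walking the string: at [0:3] → 'ev.'; at [3:8] → 'evgnr'.
`findall` yields the raw match text (2 of them) because the pattern has no groups.

['ev.', 'evgnr']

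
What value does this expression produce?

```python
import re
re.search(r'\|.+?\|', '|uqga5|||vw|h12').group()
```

'|uqga5|'

The `?` after the quantifier makes it lazy — it takes as little as possible before letting the rest of the pattern try.
The match spans [0:7] → '|uqga5|'.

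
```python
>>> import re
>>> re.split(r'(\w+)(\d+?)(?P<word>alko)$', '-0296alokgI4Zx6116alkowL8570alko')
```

['-', '0296alokgI4Zx6116alkowL857', '0', 'alko', '']

This matches one or more of a word character (captured); then one or more of a digit (lazy) (captured); then the literal 'al', then the literal 'ko' (captured as 'word'); then anchored at the end.
Matches to split on: at [1:32] → '0296alokgI4Zx6116alkowL8570alko'.
Because the pattern has a capturing group, `split` also inserts each captured text between the pieces.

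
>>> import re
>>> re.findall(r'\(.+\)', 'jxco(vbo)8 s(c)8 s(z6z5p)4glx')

`findall` yields the raw match text (1 of them) because the pattern has no groups.

['(vbo)8 s(c)8 s(z6z5p)']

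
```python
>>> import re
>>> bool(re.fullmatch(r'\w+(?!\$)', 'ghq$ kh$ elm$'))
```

`(?!…)`/`(?<!…)` only lets a position through if the neighbouring text does NOT match; no characters are consumed.
`fullmatch` succeeds only if the pattern covers the string from start to end.
Here the pattern can't cover the whole string, so the call returns None, and `bool(None)` is False.

False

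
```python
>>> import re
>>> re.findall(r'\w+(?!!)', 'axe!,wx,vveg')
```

['ax', 'wx', 'vveg']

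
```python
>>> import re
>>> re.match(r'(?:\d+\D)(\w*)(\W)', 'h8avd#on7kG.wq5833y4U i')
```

None

Pattern: one or more of a digit, then a non-digit (non-capturing group); then zero or more of a word character (captured); then a non-word character (captured).
`match` is anchored at position 0; if the pattern doesn't fit there, it returns None.
Here the string doesn't start with a match, so the call returns None.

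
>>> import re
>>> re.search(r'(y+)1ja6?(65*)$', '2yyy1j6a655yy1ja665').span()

(11, 19)

Pattern: one or more of a literal 'y' (captured); then the literal '1ja', then optionally a literal '6'; then a literal '6', then zero or more of a literal '5' (captured); then anchored at the end.
The match spans [11:19] → 'yy1ja665'.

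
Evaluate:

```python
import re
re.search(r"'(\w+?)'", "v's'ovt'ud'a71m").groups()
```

Unlike `match`, `search` isn't anchored — it looks for the pattern anywhere in the string.
The match spans [1:4] → "'s'".
Captured: group 1 = 's'.

('s',)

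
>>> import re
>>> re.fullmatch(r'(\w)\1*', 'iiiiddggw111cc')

None

A backreference is literal: `\1` must see the identical characters the first group matched.
`re.fullmatch` is like wrapping the pattern in `^…$` (in single-line mode).
Here the pattern can't cover the whole string, so the call returns None.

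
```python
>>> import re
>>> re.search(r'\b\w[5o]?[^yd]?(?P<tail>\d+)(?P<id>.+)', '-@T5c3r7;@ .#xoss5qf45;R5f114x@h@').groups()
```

Pattern: a word boundary (`\b`, zero-width); then a word character, then optionally one of [5o], then optionally any character except [yd]; then one or more of a digit (captured as 'tail'); then one or more of any character (captured as 'id').
`re.search` scans for the first position where the pattern succeeds.
The match spans [2:33] → 'T5c3r7;@ .#xoss5qf45;R5f114x@h@'.
Captured: group 1 = '3', group 2 = 'r7;@ .#xoss5qf45;R5f114x@h@'.

('3', 'r7;@ .#xoss5qf45;R5f114x@h@')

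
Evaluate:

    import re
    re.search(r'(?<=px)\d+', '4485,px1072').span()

(7, 11)

Lookahead/lookbehind check context without consuming it, so the matched span excludes the asserted characters.
`re.search` tries every starting position until one works.
The match spans [7:11] → '1072'.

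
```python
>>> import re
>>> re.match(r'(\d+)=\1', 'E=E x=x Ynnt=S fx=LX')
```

None

`re.match` won't scan ahead — the pattern has to work from the very first character.
Here position 0 doesn't satisfy it, so the call returns None.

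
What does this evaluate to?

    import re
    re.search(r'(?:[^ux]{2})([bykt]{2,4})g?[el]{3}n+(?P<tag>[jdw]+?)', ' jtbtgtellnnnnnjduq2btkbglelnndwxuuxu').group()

Pattern: exactly 2 of any character except [ux] (non-capturing group); then 2 to 4 of one of [bykt] (captured); then optionally a literal 'g', then exactly 3 of one of [el], then one or more of the literal 'n'; then one or more of one of [jdw] (lazy) (captured as 'tag').
Lazy quantifiers expand one character at a time until the remainder of the pattern can match.
`search` walks the string left to right and returns the first match it finds.
The match spans [18:31] → 'q2btkbglelnnd'.
Captured: group 1 = 'btkb', group 2 = 'd'.

'q2btkbglelnnd'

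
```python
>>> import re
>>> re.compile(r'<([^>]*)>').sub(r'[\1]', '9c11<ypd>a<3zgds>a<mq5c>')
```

The replacement refers to a captured group, so each match is rewritten using its own captured text.

'9c11[ypd]a[3zgds]a[mq5c]'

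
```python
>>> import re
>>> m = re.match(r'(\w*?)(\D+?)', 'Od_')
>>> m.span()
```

(0, 1)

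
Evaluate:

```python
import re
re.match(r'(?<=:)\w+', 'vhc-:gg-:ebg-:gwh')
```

`re.match` won't scan ahead — the pattern has to work from the very first character.
Here the string doesn't start with a match, so the call returns None.

None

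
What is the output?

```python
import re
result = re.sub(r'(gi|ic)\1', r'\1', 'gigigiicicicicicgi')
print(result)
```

gigiicicicgi

A backreference is literal: `\1` must see the identical characters the first group matched.
Matches: at [0:4] → 'gigi'; at [6:10] → 'icic'; at [10:14] → 'icic'.
`\1` in the replacement pulls in group 1's text for each match.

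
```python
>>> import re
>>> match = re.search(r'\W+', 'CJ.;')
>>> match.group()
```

'.;'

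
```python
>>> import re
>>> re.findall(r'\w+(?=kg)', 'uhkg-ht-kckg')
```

['uh', 'kc']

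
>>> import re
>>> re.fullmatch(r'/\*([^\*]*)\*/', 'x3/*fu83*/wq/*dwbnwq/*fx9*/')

For `fullmatch`, every character of the input must be accounted for by the pattern.
Here the pattern can't cover the whole string, so the call returns None.

None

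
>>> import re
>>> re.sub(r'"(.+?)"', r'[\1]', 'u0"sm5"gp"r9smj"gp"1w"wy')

'u0[sm5]gp[r9smj]gp[1w]wy'

A `+?`/`*?`/`{m,n}?` starts at its minimum and grows only as far as needed for what follows to match.
The replacement refers to a captured group, so each match is rewritten using its own captured text.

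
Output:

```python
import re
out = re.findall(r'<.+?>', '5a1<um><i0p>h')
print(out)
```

['<um>', '<i0p>']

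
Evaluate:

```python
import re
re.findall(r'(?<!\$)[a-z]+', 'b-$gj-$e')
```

`(?!…)`/`(?<!…)` only lets a position through if the neighbouring text does NOT match; no characters are consumed.
With no groups in the pattern, `findall` gives back each whole match — 2 here.

['b', 'j']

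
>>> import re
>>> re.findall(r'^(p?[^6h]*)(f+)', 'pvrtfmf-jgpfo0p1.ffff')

[('pvrtfmf-jgpfo0p1.fff', 'f')]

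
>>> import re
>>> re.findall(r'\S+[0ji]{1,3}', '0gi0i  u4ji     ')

Pattern: one or more of a non-whitespace character; then 1 to 3 of one of [0ji].
Scanning left to right: at [0:5] → '0gi0i'; at [7:11] → 'u4ji'.
`findall` yields the raw match text (2 of them) because the pattern has no groups.

['0gi0i', 'u4ji']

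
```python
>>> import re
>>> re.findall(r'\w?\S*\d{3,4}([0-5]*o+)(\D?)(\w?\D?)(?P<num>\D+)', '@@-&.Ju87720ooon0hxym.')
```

With 4 capturing groups, `findall` returns a 4-tuple per match.

[('ooo', 'n', '0h', 'xym.')]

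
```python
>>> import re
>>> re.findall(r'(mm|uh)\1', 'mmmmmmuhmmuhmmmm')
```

`\1` has to match the exact text group 1 already captured.
Scanning left to right: at [0:4] match 'mmmm', group 1 = 'mm'; at [12:16] match 'mmmm', group 1 = 'mm'.
One capturing group, so `findall` returns just the captured substring from each match — 2 in all.

['mm', 'mm']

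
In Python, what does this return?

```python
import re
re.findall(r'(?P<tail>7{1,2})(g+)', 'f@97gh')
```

[('7', 'g')]

This matches 1 to 2 of a literal '7' (captured as 'tail'); then one or more of a literal 'g' (captured).
Scanning left to right: at [3:5] match '7g', groups = ('7', 'g').
With 2 capturing groups, `findall` returns a 2-tuple per match.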